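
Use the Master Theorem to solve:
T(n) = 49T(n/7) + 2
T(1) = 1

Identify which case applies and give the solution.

a=49, b=7, f(n)=2. log_7(49) = 2. Since c=0 < 2, Case 1 applies: T(n) = Θ(n^log_b(a)) = O(n^2).

Answer: O(n^2) - Case 1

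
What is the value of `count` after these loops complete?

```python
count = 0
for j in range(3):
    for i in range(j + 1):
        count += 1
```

Triangle: 1 + 2 + ... + 3
`count` takes the values: 0 → 1 → 2 → 3 → 4 → 5 → 6

Answer: 6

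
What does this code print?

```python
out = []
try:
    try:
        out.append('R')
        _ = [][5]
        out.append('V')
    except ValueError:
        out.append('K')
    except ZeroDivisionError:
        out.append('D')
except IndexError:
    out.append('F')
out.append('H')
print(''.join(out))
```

Execution trace: 'R' (try body) → 'F' (outer except IndexError) → 'H' (after the try/except). Output: RFH

Answer: RFH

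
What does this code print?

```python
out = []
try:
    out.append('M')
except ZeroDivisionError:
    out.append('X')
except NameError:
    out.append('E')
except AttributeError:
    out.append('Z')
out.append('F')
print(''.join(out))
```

Execution trace: 'M' (try body, no exception) → 'F' (after the try/except). Output: MF

Answer: MF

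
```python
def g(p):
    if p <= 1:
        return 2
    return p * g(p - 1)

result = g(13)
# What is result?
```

g(13) = 13 * 12 * 11 * 10 * 9 * 8 * 7 * 6 * 5 * 4 * 3 * 2 * 2 = 12454041600

Answer: 12454041600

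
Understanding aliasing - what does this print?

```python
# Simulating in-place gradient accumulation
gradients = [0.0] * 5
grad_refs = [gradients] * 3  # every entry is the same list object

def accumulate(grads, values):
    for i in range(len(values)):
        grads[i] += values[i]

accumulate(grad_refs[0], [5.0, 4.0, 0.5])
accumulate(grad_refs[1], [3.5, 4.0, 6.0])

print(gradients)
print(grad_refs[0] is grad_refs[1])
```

Key concept: gradient accumulation aliasing.
Step by step:
`gradients = [0.0] * 5` → gradients = [0.0, 0.0, 0.0, 0.0, 0.0]
`grad_refs = [gradients] * 3` → grad_refs = [[0.0, 0.0, 0.0, 0.0, 0.0], [0.0, 0.0, 0.0, 0.0, 0.0], [0.0, 0.0, 0.0, 0.0, 0.0]]
`accumulate(grad_refs[0], [5.0, 4.0, 0.5])` → gradients = [5.0, 4.0, 0.5, 0.0, 0.0]; grad_refs = [[5.0, 4.0, 0.5, 0.0, 0.0], [5.0, 4.0, 0.5, 0.0, 0.0], [5.0, 4.0, 0.5, 0.0, 0.0]]
`accumulate(grad_refs[1], [3.5, 4.0, 6.0])` → gradients = [8.5, 8.0, 6.5, 0.0, 0.0]; grad_refs = [[8.5, 8.0, 6.5, 0.0, 0.0], [8.5, 8.0, 6.5, 0.0, 0.0], [8.5, 8.0, 6.5, 0.0, 0.0]]
`print(gradients)` → prints [8.5, 8.0, 6.5, 0.0, 0.0]
`print(grad_refs[0] is grad_refs[1])` → prints True

Answer:
[8.5, 8.0, 6.5, 0.0, 0.0]
True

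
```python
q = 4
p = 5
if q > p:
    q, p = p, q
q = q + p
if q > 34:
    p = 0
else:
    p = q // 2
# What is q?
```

Trace:
`q = 4` → q = 4
`p = 5` → p = 5
`if q > p: ...` → q > p is False → no variable changes
`q = q + p` → q = 9
`if q > 34: ...` → q > 34 is False, take else branch → p = 4
So q = 9

Answer: 9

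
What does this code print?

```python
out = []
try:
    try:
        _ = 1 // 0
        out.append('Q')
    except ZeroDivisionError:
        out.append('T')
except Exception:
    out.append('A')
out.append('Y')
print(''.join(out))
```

Execution trace: 'T' (inner except ZeroDivisionError) → 'Y' (after the try/except). Output: TY

Answer: TY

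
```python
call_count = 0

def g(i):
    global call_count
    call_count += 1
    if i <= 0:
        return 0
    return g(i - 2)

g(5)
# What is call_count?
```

Linear recursion stepping by 2: 4 calls from i=5 down to ≤0.

Answer: 4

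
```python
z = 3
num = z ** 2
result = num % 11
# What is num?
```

Trace:
`z = 3` → z = 3
`num = z ** 2` → num = 9
`result = num % 11` → result = 9
So num = 9

Answer: 9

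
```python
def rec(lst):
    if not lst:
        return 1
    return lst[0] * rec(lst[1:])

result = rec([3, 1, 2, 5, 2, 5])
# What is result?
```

Product over [3, 1, 2, 5, 2, 5] = 3 * 1 * 2 * 5 * 2 * 5 = 300

Answer: 300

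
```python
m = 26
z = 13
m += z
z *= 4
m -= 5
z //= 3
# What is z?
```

Trace:
`m = 26` → m = 26
`z = 13` → z = 13
`m += z` → m = 39
`z *= 4` → z = 52
`m -= 5` → m = 34
`z //= 3` → z = 17
So z = 17

Answer: 17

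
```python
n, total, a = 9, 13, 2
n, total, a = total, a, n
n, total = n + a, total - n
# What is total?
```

Trace:
`n, total, a = 9, 13, 2` → n = 9; total = 13; a = 2
`n, total, a = total, a, n` → n = 13; total = 2; a = 9
`n, total = n + a, total - n` → n = 22; total = -11
So total = -11

Answer: -11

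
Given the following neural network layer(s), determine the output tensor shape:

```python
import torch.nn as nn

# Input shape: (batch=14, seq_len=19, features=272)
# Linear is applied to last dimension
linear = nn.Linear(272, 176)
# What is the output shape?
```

Input: (14, 19, 272) -> Output: (14, 19, 176)

Answer: (14, 19, 176)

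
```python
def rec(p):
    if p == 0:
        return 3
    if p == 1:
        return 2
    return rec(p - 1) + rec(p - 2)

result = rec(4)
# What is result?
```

Build up from base cases: rec(0)=3, rec(1)=2, rec(2)=5, rec(3)=7, rec(4)=12

Answer: 12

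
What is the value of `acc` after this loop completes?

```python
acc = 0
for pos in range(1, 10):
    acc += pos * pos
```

Sum of squares 1² to 9² = 285
`acc` takes the values: 0 → 1 → 5 → 14 → 30 → 55 → 91 → 140 → 204 → 285

Answer: 285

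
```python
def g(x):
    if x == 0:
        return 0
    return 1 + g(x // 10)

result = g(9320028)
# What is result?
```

Count of digits of 9320028: 7

Answer: 7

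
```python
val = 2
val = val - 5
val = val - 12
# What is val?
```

Trace:
`val = 2` → val = 2
`val = val - 5` → val = -3
`val = val - 12` → val = -15
So val = -15

Answer: -15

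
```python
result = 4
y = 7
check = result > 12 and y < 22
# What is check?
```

Trace:
`result = 4` → result = 4
`y = 7` → y = 7
`check = result > 12 and y < 22` → check = False
So check = False

Answer: False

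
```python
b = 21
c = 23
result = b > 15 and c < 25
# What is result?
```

Trace:
`b = 21` → b = 21
`c = 23` → c = 23
`result = b > 15 and c < 25` → result = True
So result = True

Answer: True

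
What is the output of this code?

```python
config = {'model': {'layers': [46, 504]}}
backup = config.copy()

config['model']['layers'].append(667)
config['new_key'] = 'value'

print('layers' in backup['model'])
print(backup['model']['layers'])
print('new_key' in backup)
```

Key concept: shallow copy gotcha with nested dict.
Step by step:
`config = {'model': {'layers': [46, 504]}}` → config = {'model': {'layers': [46, 504]}}
`backup = config.copy()` → backup = {'model': {'layers': [46, 504]}}
`config['model']['layers'].append(667)` → config = {'model': {'layers': [46, 504, 667]}}; backup = {'model': {'layers': [46, 504, 667]}}
`config['new_key'] = 'value'` → config = {'model': {'layers': [46, 504, 667]}, 'new_key': 'value'}
`print('layers' in backup['model'])` → prints True
`print(backup['model']['layers'])` → prints [46, 504, 667]
`print('new_key' in backup)` → prints False

Answer:
True
[46, 504, 667]
False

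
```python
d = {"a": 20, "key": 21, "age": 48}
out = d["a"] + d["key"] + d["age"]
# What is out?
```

Trace:
`d = {"a": 20, "key": 21, "age": 48}` → d = {'a': 20, 'key': 21, 'age': 48}
`out = d["a"] + d["key"] + d["age"]` → out = 89
So out = 89

Answer: 89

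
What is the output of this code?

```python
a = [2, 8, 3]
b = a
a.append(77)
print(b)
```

Key concept: basic list aliasing.
Step by step:
`a = [2, 8, 3]` → a = [2, 8, 3]
`b = a` → b = [2, 8, 3] (same object as a)
`a.append(77)` → a = [2, 8, 3, 77] (same object as b); b = [2, 8, 3, 77] (same object as a)
`print(b)` → prints [2, 8, 3, 77]

Answer: [2, 8, 3, 77]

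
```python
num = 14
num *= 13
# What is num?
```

Trace:
`num = 14` → num = 14
`num *= 13` → num = 182
So num = 182

Answer: 182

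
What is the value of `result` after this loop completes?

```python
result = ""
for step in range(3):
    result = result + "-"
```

Repeat '-' 3 times
`result` takes the values: "" → "-" → "--" → "---"

Answer: "---"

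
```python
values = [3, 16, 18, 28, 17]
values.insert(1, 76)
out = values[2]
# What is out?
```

Trace:
`values = [3, 16, 18, 28, 17]` → values = [3, 16, 18, 28, 17]
`values.insert(1, 76)` → values = [3, 76, 16, 18, 28, 17]
`out = values[2]` → out = 16
So out = 16

Answer: 16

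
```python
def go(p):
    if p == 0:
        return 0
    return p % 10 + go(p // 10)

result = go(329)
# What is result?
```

Sum of digits of 329: 9 + 2 + 3 = 14

Answer: 14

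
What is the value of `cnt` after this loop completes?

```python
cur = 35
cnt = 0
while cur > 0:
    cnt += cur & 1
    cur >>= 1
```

Count set bits in 35 (binary: 0b100011)
`cnt` takes the values: 0 → 1 → 2 → 3

Answer: 3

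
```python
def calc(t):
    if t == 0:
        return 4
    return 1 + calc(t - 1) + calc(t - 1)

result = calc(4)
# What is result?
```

calc(t) = 1 + 2·calc(t-1), calc(0)=4. Closed form: (4+1)·2^4 - 1 = 79.

Answer: 79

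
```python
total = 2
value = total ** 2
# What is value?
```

Trace:
`total = 2` → total = 2
`value = total ** 2` → value = 4
So value = 4

Answer: 4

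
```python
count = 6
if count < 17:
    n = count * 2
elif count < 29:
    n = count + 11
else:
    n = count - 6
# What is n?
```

Trace:
`count = 6` → count = 6
`if count < 17: ...` → count < 17 is True → n = 12
So n = 12

Answer: 12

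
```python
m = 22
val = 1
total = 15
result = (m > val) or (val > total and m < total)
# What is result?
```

Trace:
`m = 22` → m = 22
`val = 1` → val = 1
`total = 15` → total = 15
`result = (m > val) or (val > total and m < total)` → result = True
So result = True

Answer: True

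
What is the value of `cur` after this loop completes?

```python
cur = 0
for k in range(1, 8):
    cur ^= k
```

XOR of 1 to 7
`cur` takes the values: 0 → 1 → 3 → 0 → 4 → 1 → 7 → 0

Answer: 0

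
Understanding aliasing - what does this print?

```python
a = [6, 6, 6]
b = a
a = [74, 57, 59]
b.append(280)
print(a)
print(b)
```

Key concept: rebinding vs mutation: a is rebound to a new list, b still points at the original.
Step by step:
`a = [6, 6, 6]` → a = [6, 6, 6]
`b = a` → b = [6, 6, 6] (same object as a)
`a = [74, 57, 59]` → a = [74, 57, 59]
`b.append(280)` → b = [6, 6, 6, 280]
`print(a)` → prints [74, 57, 59]
`print(b)` → prints [6, 6, 6, 280]

Answer:
[74, 57, 59]
[6, 6, 6, 280]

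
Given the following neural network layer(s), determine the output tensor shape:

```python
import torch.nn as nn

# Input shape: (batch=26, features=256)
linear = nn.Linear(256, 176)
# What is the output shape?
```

Input: (26, 256) -> Output: (26, 176)

Answer: (26, 176)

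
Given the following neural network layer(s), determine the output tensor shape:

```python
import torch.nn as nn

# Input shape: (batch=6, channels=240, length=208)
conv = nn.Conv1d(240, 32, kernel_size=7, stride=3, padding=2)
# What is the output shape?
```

Input: (6, 240, 208) -> Output: (6, 32, 69)

Answer: (6, 32, 69)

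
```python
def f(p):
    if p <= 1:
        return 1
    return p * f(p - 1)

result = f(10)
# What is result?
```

f(10) = 10 * 9 * 8 * 7 * 6 * 5 * 4 * 3 * 2 * 1 = 3628800

Answer: 3628800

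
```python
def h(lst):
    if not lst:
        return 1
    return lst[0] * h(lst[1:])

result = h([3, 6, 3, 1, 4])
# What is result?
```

Product over [3, 6, 3, 1, 4] = 3 * 6 * 3 * 1 * 4 = 216

Answer: 216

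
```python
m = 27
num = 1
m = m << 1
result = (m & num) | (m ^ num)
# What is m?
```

Trace:
`m = 27` → m = 27
`num = 1` → num = 1
`m = m << 1` → m = 54
`result = (m & num) | (m ^ num)` → result = 55
So m = 54

Answer: 54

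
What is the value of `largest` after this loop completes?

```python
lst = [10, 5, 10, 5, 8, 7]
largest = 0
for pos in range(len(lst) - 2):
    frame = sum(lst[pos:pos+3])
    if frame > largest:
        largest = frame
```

Max sum of 3-element window in [10, 5, 10, 5, 8, 7]
`largest` takes the values: 0 → 25

Answer: 25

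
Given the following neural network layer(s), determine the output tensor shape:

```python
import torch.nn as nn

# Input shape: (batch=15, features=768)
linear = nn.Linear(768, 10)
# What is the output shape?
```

Input: (15, 768) -> Output: (15, 10)

Answer: (15, 10)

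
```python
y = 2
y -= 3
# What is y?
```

Trace:
`y = 2` → y = 2
`y -= 3` → y = -1
So y = -1

Answer: -1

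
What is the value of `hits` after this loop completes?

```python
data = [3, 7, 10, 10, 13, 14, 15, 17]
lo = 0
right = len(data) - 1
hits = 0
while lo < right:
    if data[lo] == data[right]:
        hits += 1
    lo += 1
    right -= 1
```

Count matching pairs from ends
`hits` takes the values: 0

Answer: 0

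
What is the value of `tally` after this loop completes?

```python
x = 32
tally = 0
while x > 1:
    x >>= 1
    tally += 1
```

Count right shifts until 1
`tally` takes the values: 0 → 1 → 2 → 3 → 4 → 5

Answer: 5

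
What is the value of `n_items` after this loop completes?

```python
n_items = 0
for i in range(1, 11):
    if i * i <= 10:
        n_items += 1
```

Count numbers where i² ≤ 10
`n_items` takes the values: 0 → 1 → 2 → 3

Answer: 3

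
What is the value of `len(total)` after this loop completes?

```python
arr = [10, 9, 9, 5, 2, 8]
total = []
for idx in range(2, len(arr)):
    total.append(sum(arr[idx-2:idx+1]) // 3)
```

Number of 3-element averages
`total` takes the values: [] → [9] → [9, 7] → [9, 7, 5] → [9, 7, 5, 5]
So `len(total)` = 4

Answer: 4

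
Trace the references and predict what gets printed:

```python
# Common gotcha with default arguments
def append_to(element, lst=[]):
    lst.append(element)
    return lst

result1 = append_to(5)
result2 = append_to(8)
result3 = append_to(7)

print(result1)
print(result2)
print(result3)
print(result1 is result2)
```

Key concept: mutable default argument gotcha.
Step by step:
`result1 = append_to(5)` → result1 = [5]
`result2 = append_to(8)` → result1 = [5, 8] (same object as result2); result2 = [5, 8] (same object as result1)
`result3 = append_to(7)` → result1 = [5, 8, 7] (same object as result2, result3); result2 = [5, 8, 7] (same object as result1, result3); result3 = [5, 8, 7] (same object as result1, result2)
`print(result1)` → prints [5, 8, 7]
`print(result2)` → prints [5, 8, 7]
`print(result3)` → prints [5, 8, 7]
`print(result1 is result2)` → prints True

Answer:
[5, 8, 7]
[5, 8, 7]
[5, 8, 7]
True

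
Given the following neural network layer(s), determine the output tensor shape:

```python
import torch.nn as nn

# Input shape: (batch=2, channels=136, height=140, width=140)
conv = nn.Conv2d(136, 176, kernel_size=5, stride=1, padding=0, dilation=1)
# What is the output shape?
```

Input: (2, 136, 140, 140) -> Output: (2, 176, 136, 136)

Answer: (2, 176, 136, 136)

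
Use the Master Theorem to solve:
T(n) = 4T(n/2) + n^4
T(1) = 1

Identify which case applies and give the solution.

a=4, b=2, f(n)=n^4. log_2(4) = 2. Since c=4 > 2 and the regularity condition holds (4(n/2)^4 = (4/2^4)n^4 with 4/2^4 < 1), Case 3 applies: T(n) = Θ(f(n)) = O(n^4).

Answer: O(n^4) - Case 3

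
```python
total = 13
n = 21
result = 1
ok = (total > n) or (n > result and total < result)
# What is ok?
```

Trace:
`total = 13` → total = 13
`n = 21` → n = 21
`result = 1` → result = 1
`ok = (total > n) or (n > result and total < result)` → ok = False
So ok = False

Answer: False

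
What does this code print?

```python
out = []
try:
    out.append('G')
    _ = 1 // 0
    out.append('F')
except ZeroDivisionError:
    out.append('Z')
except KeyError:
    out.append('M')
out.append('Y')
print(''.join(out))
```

Execution trace: 'G' (try body) → 'Z' (except ZeroDivisionError) → 'Y' (after the try/except). Output: GZY

Answer: GZY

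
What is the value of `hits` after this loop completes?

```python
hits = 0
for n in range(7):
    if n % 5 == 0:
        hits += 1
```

Count numbers divisible by 5 in range(7)
`hits` takes the values: 0 → 1 → 2

Answer: 2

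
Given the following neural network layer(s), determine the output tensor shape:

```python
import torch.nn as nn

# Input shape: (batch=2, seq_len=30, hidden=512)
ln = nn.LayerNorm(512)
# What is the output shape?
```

Input: (2, 30, 512) -> Output: (2, 30, 512)

Answer: (2, 30, 512)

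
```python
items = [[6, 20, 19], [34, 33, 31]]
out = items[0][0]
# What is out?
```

Trace:
`items = [[6, 20, 19], [34, 33, 31]]` → items = [[6, 20, 19], [34, 33, 31]]
`out = items[0][0]` → out = 6
So out = 6

Answer: 6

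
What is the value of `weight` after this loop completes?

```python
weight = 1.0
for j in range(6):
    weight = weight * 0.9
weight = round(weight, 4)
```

Exponential decay: 1.0 * 0.9^6
`weight` takes the values: 1.0 → 0.9 → 0.81 → 0.729 → 0.6561 → 0.59049 → 0.531441 → 0.5314

Answer: 0.5314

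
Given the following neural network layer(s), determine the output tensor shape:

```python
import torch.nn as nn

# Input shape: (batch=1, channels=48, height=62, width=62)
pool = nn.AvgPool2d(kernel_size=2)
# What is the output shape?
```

Input: (1, 48, 62, 62) -> Output: (1, 48, 31, 31)

Answer: (1, 48, 31, 31)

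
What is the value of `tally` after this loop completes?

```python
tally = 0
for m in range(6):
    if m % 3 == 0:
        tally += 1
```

Count numbers divisible by 3 in range(6)
`tally` takes the values: 0 → 1 → 2

Answer: 2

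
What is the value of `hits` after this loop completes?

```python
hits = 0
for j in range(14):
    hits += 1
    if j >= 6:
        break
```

Loop breaks when j reaches 6, hits is 7
`hits` takes the values: 0 → 1 → 2 → 3 → 4 → 5 → 6 → 7

Answer: 7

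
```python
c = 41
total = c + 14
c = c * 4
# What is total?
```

Trace:
`c = 41` → c = 41
`total = c + 14` → total = 55
`c = c * 4` → c = 164
So total = 55

Answer: 55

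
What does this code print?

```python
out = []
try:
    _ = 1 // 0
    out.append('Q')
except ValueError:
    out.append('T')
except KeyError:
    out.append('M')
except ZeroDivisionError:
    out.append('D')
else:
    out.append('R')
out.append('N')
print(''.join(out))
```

Execution trace: 'D' (except ZeroDivisionError) → 'N' (after the try/except). Output: DN

Answer: DN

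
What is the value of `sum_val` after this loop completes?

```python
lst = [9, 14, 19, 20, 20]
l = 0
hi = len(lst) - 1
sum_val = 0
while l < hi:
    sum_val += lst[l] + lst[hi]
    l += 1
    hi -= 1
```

Sum of pairs from ends
`sum_val` takes the values: 0 → 29 → 63

Answer: 63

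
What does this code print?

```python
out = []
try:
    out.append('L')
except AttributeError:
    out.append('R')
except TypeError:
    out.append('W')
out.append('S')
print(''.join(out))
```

Execution trace: 'L' (try body, no exception) → 'S' (after the try/except). Output: LS

Answer: LS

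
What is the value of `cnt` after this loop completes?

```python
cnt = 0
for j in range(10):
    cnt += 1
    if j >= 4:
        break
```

Loop breaks when j reaches 4, cnt is 5
`cnt` takes the values: 0 → 1 → 2 → 3 → 4 → 5

Answer: 5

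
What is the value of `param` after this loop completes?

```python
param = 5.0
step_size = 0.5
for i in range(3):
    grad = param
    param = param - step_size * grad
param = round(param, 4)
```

Gradient descent: w = 5.0 * (1 - 0.5)^3
`param` takes the values: 5.0 → 2.5 → 1.25 → 0.625

Answer: 0.625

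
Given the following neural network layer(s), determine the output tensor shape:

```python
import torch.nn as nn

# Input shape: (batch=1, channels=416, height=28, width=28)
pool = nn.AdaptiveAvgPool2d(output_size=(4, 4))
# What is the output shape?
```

Input: (1, 416, 28, 28) -> Output: (1, 416, 4, 4)

Answer: (1, 416, 4, 4)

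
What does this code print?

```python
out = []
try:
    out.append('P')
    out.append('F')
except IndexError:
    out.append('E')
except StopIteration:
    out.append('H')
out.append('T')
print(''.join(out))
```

Execution trace: 'P' (try body) → 'F' (try body, no exception) → 'T' (after the try/except). Output: PFT

Answer: PFT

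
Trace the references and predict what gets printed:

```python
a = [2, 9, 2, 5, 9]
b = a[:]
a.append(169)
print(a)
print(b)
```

Key concept: slice [:] creates copy.
Step by step:
`a = [2, 9, 2, 5, 9]` → a = [2, 9, 2, 5, 9]
`b = a[:]` → b = [2, 9, 2, 5, 9]
`a.append(169)` → a = [2, 9, 2, 5, 9, 169]
`print(a)` → prints [2, 9, 2, 5, 9, 169]
`print(b)` → prints [2, 9, 2, 5, 9]

Answer:
[2, 9, 2, 5, 9, 169]
[2, 9, 2, 5, 9]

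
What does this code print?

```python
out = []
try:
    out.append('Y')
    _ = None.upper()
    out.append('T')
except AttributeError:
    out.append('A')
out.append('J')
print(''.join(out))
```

Execution trace: 'Y' (try body) → 'A' (except AttributeError) → 'J' (after the try/except). Output: YAJ

Answer: YAJ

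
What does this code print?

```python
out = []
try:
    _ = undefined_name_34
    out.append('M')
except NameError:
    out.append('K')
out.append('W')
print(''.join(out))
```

Execution trace: 'K' (except NameError) → 'W' (after the try/except). Output: KW

Answer: KW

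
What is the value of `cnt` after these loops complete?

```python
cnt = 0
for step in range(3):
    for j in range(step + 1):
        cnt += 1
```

Triangle: 1 + 2 + ... + 3
`cnt` takes the values: 0 → 1 → 2 → 3 → 4 → 5 → 6

Answer: 6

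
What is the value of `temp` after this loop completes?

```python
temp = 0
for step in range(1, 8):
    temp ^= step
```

XOR of 1 to 7
`temp` takes the values: 0 → 1 → 3 → 0 → 4 → 1 → 7 → 0

Answer: 0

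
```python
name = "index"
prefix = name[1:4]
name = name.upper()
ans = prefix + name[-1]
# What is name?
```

Trace:
`name = "index"` → name = 'index'
`prefix = name[1:4]` → prefix = 'nde'
`name = name.upper()` → name = 'INDEX'
`ans = prefix + name[-1]` → ans = 'ndeX'
So name = 'INDEX'

Answer: 'INDEX'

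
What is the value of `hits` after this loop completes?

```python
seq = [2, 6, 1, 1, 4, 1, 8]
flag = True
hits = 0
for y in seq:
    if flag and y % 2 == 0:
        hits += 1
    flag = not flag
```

Count even values at even positions
`hits` takes the values: 0 → 1 → 2 → 3

Answer: 3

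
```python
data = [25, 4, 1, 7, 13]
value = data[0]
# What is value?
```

Trace:
`data = [25, 4, 1, 7, 13]` → data = [25, 4, 1, 7, 13]
`value = data[0]` → value = 25
So value = 25

Answer: 25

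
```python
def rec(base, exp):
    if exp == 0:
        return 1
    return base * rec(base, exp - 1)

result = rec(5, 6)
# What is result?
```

rec(5, 6) = 5 * 5 * 5 * 5 * 5 * 5 = 15625

Answer: 15625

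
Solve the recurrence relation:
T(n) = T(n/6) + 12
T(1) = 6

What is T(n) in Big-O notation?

Each step divides n by 6 and adds 12. After log_6(n) steps we reach T(1)=6. So T(n) = 12·log_6(n) + 6 = O(log n).

Answer: O(log n)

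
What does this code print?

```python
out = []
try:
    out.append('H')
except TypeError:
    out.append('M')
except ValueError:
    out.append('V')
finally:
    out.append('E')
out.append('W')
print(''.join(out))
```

Execution trace: 'H' (try body, no exception) → 'E' (finally) → 'W' (after the try/except). Output: HEW

Answer: HEW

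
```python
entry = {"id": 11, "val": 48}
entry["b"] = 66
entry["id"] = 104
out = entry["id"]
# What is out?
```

Trace:
`entry = {"id": 11, "val": 48}` → entry = {'id': 11, 'val': 48}
`entry["b"] = 66` → entry = {'id': 11, 'val': 48, 'b': 66}
`entry["id"] = 104` → entry = {'id': 104, 'val': 48, 'b': 66}
`out = entry["id"]` → out = 104
So out = 104

Answer: 104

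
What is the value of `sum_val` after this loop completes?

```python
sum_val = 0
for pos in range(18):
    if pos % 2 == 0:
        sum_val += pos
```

Sum of even numbers 0 to 17
`sum_val` takes the values: 0 → 2 → 6 → 12 → 20 → 30 → 42 → 56 → 72

Answer: 72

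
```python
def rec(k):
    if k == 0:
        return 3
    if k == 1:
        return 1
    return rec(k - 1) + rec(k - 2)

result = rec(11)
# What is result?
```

Build up from base cases: rec(0)=3, rec(1)=1, rec(2)=4, rec(3)=5, rec(4)=9, rec(5)=14, rec(6)=23, ..., rec(11)=254

Answer: 254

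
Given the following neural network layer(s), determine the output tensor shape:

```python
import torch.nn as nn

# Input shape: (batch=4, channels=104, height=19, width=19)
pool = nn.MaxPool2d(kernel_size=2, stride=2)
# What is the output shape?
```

Input: (4, 104, 19, 19) -> Output: (4, 104, 9, 9)

Answer: (4, 104, 9, 9)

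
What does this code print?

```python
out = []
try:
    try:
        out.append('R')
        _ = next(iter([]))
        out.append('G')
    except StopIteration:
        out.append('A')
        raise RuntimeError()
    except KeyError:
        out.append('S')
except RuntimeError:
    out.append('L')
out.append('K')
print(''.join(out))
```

Execution trace: 'R' (inner try body) → 'A' (inner except StopIteration) → 'L' (outer except RuntimeError) → 'K' (after the try/except). Output: RALK

Answer: RALK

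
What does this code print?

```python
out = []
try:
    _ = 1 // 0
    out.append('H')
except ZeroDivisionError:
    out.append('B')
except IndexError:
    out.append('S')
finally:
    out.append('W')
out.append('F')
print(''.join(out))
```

Execution trace: 'B' (except ZeroDivisionError) → 'W' (finally) → 'F' (after the try/except). Output: BWF

Answer: BWF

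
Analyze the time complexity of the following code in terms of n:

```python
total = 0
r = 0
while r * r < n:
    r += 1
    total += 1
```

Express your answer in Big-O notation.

Each loop level contributes: √n. Multiplying the contributions gives O(√n).

Answer: O(√n)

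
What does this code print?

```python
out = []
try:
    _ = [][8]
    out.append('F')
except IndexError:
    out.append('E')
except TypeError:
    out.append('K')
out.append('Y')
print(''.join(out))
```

Execution trace: 'E' (except IndexError) → 'Y' (after the try/except). Output: EY

Answer: EY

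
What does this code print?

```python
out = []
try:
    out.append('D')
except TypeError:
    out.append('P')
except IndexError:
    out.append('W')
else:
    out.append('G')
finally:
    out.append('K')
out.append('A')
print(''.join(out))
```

Execution trace: 'D' (try body, no exception) → 'G' (else) → 'K' (finally) → 'A' (after the try/except). Output: DGKA

Answer: DGKA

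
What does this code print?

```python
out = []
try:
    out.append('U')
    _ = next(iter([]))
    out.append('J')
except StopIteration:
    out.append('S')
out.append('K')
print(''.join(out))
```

Execution trace: 'U' (try body) → 'S' (except StopIteration) → 'K' (after the try/except). Output: USK

Answer: USK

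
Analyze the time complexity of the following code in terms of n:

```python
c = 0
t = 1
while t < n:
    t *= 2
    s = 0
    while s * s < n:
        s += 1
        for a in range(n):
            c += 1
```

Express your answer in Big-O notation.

Each loop level contributes: log n × √n × n. Multiplying the contributions gives O(n√n log n).

Answer: O(n√n log n)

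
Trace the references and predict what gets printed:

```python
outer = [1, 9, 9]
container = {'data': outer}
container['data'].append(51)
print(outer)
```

Key concept: dict holds reference to list.
Step by step:
`outer = [1, 9, 9]` → outer = [1, 9, 9]
`container = {'data': outer}` → container = {'data': [1, 9, 9]}
`container['data'].append(51)` → outer = [1, 9, 9, 51]; container = {'data': [1, 9, 9, 51]}
`print(outer)` → prints [1, 9, 9, 51]

Answer: [1, 9, 9, 51]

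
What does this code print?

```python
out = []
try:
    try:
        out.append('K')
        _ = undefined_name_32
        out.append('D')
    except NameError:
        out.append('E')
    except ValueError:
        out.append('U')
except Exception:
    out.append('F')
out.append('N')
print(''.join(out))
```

Execution trace: 'K' (inner try body) → 'E' (inner except NameError) → 'N' (after the try/except). Output: KEN

Answer: KEN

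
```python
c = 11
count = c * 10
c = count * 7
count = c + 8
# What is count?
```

Trace:
`c = 11` → c = 11
`count = c * 10` → count = 110
`c = count * 7` → c = 770
`count = c + 8` → count = 778
So count = 778

Answer: 778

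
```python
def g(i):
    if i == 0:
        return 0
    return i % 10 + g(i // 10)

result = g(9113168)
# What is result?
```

Sum of digits of 9113168: 8 + 6 + 1 + 3 + 1 + 1 + 9 = 29

Answer: 29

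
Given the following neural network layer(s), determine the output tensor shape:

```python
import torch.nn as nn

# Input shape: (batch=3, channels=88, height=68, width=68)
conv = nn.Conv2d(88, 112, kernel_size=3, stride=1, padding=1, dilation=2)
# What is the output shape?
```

Input: (3, 88, 68, 68) -> Output: (3, 112, 66, 66)

Answer: (3, 112, 66, 66)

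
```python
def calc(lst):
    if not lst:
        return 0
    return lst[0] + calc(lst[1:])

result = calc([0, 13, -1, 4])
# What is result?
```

0 + 13 + (-1) + 4 + 0 = 16

Answer: 16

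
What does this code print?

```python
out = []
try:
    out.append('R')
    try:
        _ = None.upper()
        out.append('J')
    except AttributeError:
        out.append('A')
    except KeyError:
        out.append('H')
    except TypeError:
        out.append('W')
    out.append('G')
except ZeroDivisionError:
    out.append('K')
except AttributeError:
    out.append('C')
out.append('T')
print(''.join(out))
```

Execution trace: 'R' (try body) → 'A' (inner except AttributeError) → 'G' (try body, no exception) → 'T' (after the try/except). Output: RAGT

Answer: RAGT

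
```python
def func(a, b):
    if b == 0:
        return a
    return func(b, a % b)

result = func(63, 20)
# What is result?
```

func(63, 20) -> func(20, 3) -> func(3, 2) -> func(2, 1) -> func(1, 0) -> 1

Answer: 1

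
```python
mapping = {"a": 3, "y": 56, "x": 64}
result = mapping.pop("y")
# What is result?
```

Trace:
`mapping = {"a": 3, "y": 56, "x": 64}` → mapping = {'a': 3, 'y': 56, 'x': 64}
`result = mapping.pop("y")` → mapping = {'a': 3, 'x': 64}; result = 56
So result = 56

Answer: 56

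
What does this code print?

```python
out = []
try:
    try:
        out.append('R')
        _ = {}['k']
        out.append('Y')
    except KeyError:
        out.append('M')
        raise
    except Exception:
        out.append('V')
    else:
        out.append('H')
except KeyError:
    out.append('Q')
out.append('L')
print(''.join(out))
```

Execution trace: 'R' (inner try body) → 'M' (inner except KeyError) → 'Q' (outer except KeyError) → 'L' (after the try/except). Output: RMQL

Answer: RMQL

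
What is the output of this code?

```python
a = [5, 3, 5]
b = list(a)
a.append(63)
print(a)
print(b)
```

Key concept: list() constructor creates copy.
Step by step:
`a = [5, 3, 5]` → a = [5, 3, 5]
`b = list(a)` → b = [5, 3, 5]
`a.append(63)` → a = [5, 3, 5, 63]
`print(a)` → prints [5, 3, 5, 63]
`print(b)` → prints [5, 3, 5]

Answer:
[5, 3, 5, 63]
[5, 3, 5]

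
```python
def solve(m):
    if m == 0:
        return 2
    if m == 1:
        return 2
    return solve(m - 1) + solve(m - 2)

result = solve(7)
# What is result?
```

Build up from base cases: solve(0)=2, solve(1)=2, solve(2)=4, solve(3)=6, solve(4)=10, solve(5)=16, solve(6)=26, ..., solve(7)=42

Answer: 42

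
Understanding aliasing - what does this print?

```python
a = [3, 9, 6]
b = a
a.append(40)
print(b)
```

Key concept: basic list aliasing.
Step by step:
`a = [3, 9, 6]` → a = [3, 9, 6]
`b = a` → b = [3, 9, 6] (same object as a)
`a.append(40)` → a = [3, 9, 6, 40] (same object as b); b = [3, 9, 6, 40] (same object as a)
`print(b)` → prints [3, 9, 6, 40]

Answer: [3, 9, 6, 40]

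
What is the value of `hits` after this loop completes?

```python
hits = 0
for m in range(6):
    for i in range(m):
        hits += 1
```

Triangle number: 0+1+2+...+5
`hits` takes the values: 0 → 1 → 2 → 3 → 4 → 5 → 6 → 7 → 8 → 9 → 10 → 11 → 12 → 13 → 14 → 15

Answer: 15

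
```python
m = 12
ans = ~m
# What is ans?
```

Trace:
`m = 12` → m = 12
`ans = ~m` → ans = -13
So ans = -13

Answer: -13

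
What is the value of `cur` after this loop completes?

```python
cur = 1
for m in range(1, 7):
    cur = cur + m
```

Start at 1, add 1 through 6
`cur` takes the values: 1 → 2 → 4 → 7 → 11 → 16 → 22

Answer: 22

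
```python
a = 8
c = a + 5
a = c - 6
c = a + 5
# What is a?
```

Trace:
`a = 8` → a = 8
`c = a + 5` → c = 13
`a = c - 6` → a = 7
`c = a + 5` → c = 12
So a = 7

Answer: 7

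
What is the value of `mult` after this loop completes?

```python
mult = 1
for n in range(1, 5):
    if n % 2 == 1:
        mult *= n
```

Product of odd numbers 1 to 4
`mult` takes the values: 1 → 3

Answer: 3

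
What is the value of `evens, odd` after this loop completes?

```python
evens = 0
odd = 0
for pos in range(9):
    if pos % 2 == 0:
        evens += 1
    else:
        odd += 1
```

Count evens and odds in range(9)
`evens, odd` takes the values: (0, 0) → (1, 0) → (1, 1) → (2, 1) → (2, 2) → (3, 2) → (3, 3) → (4, 3) → (4, 4) → (5, 4)

Answer: 5, 4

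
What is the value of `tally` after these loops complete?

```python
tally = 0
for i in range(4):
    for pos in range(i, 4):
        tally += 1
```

Upper triangle: 4 + 3 + ... + 1
`tally` takes the values: 0 → 1 → 2 → 3 → 4 → 5 → 6 → 7 → 8 → 9 → 10

Answer: 10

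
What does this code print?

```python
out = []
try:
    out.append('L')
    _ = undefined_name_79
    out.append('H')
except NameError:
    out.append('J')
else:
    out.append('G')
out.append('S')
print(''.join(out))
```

Execution trace: 'L' (try body) → 'J' (except NameError) → 'S' (after the try/except). Output: LJS

Answer: LJS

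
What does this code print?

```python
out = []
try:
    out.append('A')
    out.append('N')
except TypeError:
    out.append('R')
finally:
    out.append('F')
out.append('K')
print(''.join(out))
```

Execution trace: 'A' (try body) → 'N' (try body, no exception) → 'F' (finally) → 'K' (after the try/except). Output: ANFK

Answer: ANFK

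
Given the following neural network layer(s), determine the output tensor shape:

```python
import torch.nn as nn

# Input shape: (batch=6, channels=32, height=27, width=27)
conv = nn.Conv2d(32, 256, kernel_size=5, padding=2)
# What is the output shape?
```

Input: (6, 32, 27, 27) -> Output: (6, 256, 27, 27)

Answer: (6, 256, 27, 27)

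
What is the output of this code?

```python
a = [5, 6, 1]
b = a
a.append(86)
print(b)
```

Key concept: basic list aliasing.
Step by step:
`a = [5, 6, 1]` → a = [5, 6, 1]
`b = a` → b = [5, 6, 1] (same object as a)
`a.append(86)` → a = [5, 6, 1, 86] (same object as b); b = [5, 6, 1, 86] (same object as a)
`print(b)` → prints [5, 6, 1, 86]

Answer: [5, 6, 1, 86]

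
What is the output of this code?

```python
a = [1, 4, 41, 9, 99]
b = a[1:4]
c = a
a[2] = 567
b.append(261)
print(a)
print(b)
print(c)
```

Key concept: slice vs alias.
Step by step:
`a = [1, 4, 41, 9, 99]` → a = [1, 4, 41, 9, 99]
`b = a[1:4]` → b = [4, 41, 9]
`c = a` → c = [1, 4, 41, 9, 99] (same object as a)
`a[2] = 567` → a = [1, 4, 567, 9, 99] (same object as c); c = [1, 4, 567, 9, 99] (same object as a)
`b.append(261)` → b = [4, 41, 9, 261]
`print(a)` → prints [1, 4, 567, 9, 99]
`print(b)` → prints [4, 41, 9, 261]
`print(c)` → prints [1, 4, 567, 9, 99]

Answer:
[1, 4, 567, 9, 99]
[4, 41, 9, 261]
[1, 4, 567, 9, 99]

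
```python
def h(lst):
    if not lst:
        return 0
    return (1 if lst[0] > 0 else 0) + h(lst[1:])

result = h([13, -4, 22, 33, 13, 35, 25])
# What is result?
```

Count of positive elements in [13, -4, 22, 33, 13, 35, 25] = 6

Answer: 6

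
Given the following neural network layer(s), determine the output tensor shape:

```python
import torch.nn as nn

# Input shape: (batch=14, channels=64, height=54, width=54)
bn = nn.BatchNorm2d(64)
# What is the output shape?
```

Input: (14, 64, 54, 54) -> Output: (14, 64, 54, 54)

Answer: (14, 64, 54, 54)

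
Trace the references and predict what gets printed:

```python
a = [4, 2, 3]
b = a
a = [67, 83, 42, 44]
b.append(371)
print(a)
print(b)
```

Key concept: rebinding vs mutation: a is rebound to a new list, b still points at the original.
Step by step:
`a = [4, 2, 3]` → a = [4, 2, 3]
`b = a` → b = [4, 2, 3] (same object as a)
`a = [67, 83, 42, 44]` → a = [67, 83, 42, 44]
`b.append(371)` → b = [4, 2, 3, 371]
`print(a)` → prints [67, 83, 42, 44]
`print(b)` → prints [4, 2, 3, 371]

Answer:
[67, 83, 42, 44]
[4, 2, 3, 371]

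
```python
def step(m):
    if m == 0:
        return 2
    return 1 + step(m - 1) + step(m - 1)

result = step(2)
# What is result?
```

step(m) = 1 + 2·step(m-1), step(0)=2. Closed form: (2+1)·2^2 - 1 = 11.

Answer: 11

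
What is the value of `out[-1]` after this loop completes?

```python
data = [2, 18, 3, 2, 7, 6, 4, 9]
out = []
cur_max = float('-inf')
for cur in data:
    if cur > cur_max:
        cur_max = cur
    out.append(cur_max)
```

Running max ends at 18
`out` takes the values: [] → [2] → [2, 18] → [2, 18, 18] → [2, 18, 18, 18] → [2, 18, 18, 18, 18] → [2, 18, 18, 18, 18, 18] → [2, 18, 18, 18, 18, 18, 18] → [2, 18, 18, 18, 18, 18, 18, 18]
So `out[-1]` = 18

Answer: 18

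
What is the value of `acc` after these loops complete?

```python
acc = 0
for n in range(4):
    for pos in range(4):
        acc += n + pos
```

Sum of all n+pos for n,pos in 4x4
`acc` takes the values: 0 → 1 → 3 → 6 → 7 → 9 → 12 → 16 → 18 → 21 → 25 → 30 → 33 → 37 → 42 → 48

Answer: 48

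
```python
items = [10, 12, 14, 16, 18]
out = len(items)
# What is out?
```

Trace:
`items = [10, 12, 14, 16, 18]` → items = [10, 12, 14, 16, 18]
`out = len(items)` → out = 5
So out = 5

Answer: 5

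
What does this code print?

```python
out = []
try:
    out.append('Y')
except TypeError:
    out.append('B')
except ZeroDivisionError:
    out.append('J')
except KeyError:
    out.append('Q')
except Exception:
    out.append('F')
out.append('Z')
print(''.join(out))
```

Execution trace: 'Y' (try body, no exception) → 'Z' (after the try/except). Output: YZ

Answer: YZ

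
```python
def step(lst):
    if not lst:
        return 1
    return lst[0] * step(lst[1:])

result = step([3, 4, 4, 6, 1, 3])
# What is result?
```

Product over [3, 4, 4, 6, 1, 3] = 3 * 4 * 4 * 6 * 1 * 3 = 864

Answer: 864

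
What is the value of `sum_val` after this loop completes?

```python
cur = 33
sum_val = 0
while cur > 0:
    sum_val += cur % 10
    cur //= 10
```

Sum digits of 33
`sum_val` takes the values: 0 → 3 → 6

Answer: 6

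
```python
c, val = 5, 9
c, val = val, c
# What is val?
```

Trace:
`c, val = 5, 9` → c = 5; val = 9
`c, val = val, c` → c = 9; val = 5
So val = 5

Answer: 5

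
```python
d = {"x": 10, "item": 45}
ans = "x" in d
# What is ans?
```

Trace:
`d = {"x": 10, "item": 45}` → d = {'x': 10, 'item': 45}
`ans = "x" in d` → ans = True
So ans = True

Answer: True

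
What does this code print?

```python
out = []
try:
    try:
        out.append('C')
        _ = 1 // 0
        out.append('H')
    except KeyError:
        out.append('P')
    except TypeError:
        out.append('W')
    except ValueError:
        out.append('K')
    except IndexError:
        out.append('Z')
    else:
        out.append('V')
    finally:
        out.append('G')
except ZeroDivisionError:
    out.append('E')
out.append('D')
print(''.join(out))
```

Execution trace: 'C' (try body) → 'G' (finally) → 'E' (outer except ZeroDivisionError) → 'D' (after the try/except). Output: CGED

Answer: CGED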